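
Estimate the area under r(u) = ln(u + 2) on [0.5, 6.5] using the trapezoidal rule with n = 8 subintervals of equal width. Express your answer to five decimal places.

Δu = (6.5 − 0.5)/8 = 0.75.
r(0.5) ≈ 0.91629, r(1.25) ≈ 1.17865, r(2) ≈ 1.38629, r(2.75) ≈ 1.55814, r(3.5) ≈ 1.70475, r(4.25) ≈ 1.83258, r(5) ≈ 1.94591, r(5.75) ≈ 2.04769, r(6.5) ≈ 2.14007.
T_8 = (Δu/2)·[r(u_0) + 2r(u_1) + ... + 2r(u_{7}) + r(u_8)].
Sum ≈ 9.88665.

9.88665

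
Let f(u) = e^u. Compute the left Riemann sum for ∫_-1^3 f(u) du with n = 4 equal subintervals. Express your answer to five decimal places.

Δu = (3 − (-1))/4 = 1.
Left endpoints: -1, 0, 1, 2.
f(-1) ≈ 0.36788, f(0) ≈ 1.00000, f(1) ≈ 2.71828, f(2) ≈ 7.38906.
Sum = Δu · [f(-1) + f(0) + f(1) + f(2)].
Sum ≈ 11.47522.

11.47522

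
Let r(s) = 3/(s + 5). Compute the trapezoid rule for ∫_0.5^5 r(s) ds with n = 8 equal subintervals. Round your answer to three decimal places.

Δs = (5 − 0.5)/8 = 0.5625.
r(0.5) = 6/11, r(1.0625) = 48/97, r(1.625) = 24/53, r(2.1875) = 48/115, r(2.75) = 12/31, r(3.3125) = 48/133, r(3.875) = 24/71, r(4.4375) = 48/151, r(5) = 0.3.
T_8 = (Δs/2)·[r(s_0) + 2r(s_1) + ... + 2r(s_{7}) + r(s_8)].
Sum ≈ 1.795.

1.795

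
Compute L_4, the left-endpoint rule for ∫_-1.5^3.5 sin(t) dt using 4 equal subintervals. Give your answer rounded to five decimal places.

0.46831

Δt = (3.5 − (-1.5))/4 = 1.25.
Left endpoints: -1.5, -0.25, 1, 2.25.
f(-1.5) ≈ -0.99749, f(-0.25) ≈ -0.24740, f(1) ≈ 0.84147, f(2.25) ≈ 0.77807.
Sum = Δt · [f(-1.5) + f(-0.25) + f(1) + f(2.25)].
Sum ≈ 0.46831.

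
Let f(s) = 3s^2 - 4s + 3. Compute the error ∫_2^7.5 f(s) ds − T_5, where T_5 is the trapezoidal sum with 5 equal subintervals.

-3.3275

Exact integral: ∫_2^7.5 f(s) ds = 325.875.
T_5 = 329.2025.
Error = 325.875 − 329.2025 = -3.3275.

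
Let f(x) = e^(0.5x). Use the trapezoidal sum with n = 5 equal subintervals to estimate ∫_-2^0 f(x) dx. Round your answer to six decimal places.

Δx = (0 − (-2))/5 = 0.4.
f(-2) ≈ 0.367879, f(-1.6) ≈ 0.449329, f(-1.2) ≈ 0.548812, f(-0.8) ≈ 0.670320, f(-0.4) ≈ 0.818731, f(0) ≈ 1.000000.
T_5 = (Δx/2)·[f(x_0) + 2f(x_1) + ... + 2f(x_{4}) + f(x_5)].
Sum ≈ 1.268452.

1.268452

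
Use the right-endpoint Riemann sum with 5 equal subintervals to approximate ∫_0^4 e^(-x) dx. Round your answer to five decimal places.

0.64082

Δx = (4 − 0)/5 = 0.8.
Right endpoints: 0.8, 1.6, 2.4, 3.2, 4.
f(0.8) ≈ 0.44933, f(1.6) ≈ 0.20190, f(2.4) ≈ 0.09072, f(3.2) ≈ 0.04076, f(4) ≈ 0.01832.
Sum = Δx · [f(0.8) + f(1.6) + f(2.4) + f(3.2) + f(4)].
Sum ≈ 0.64082.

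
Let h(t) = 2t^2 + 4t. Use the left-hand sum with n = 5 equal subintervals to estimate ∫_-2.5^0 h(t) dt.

-1.25

Δt = (0 − (-2.5))/5 = 0.5.
Left endpoints: -2.5, -2, -1.5, -1, -0.5.
h(-2.5) = 2.5, h(-2) = 0, h(-1.5) = -1.5, h(-1) = -2, h(-0.5) = -1.5.
Sum = Δt · [h(-2.5) + h(-2) + h(-1.5) + h(-1) + h(-0.5)].
Sum = -1.25.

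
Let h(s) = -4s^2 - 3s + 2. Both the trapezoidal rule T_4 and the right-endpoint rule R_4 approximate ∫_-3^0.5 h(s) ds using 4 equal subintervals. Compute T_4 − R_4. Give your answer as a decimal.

-10.71875

T_4 = -17.828125.
R_4 = -7.109375.
T_4 − R_4 = -10.71875.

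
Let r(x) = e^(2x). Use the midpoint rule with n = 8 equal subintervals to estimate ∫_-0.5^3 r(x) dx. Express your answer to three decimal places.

Δx = (3 − (-0.5))/8 = 0.4375.
Midpoints: -0.28125, 0.15625, 0.59375, 1.03125, 1.46875, 1.90625, 2.34375, 2.78125.
r(-0.28125) ≈ 0.570, r(0.15625) ≈ 1.367, r(0.59375) ≈ 3.279, r(1.03125) ≈ 7.866, r(1.46875) ≈ 18.869, r(1.90625) ≈ 45.263, r(2.34375) ≈ 108.581, r(2.78125) ≈ 260.473.
Sum = Δx · [r(-0.28125) + r(0.15625) + r(0.59375) + ...].
Sum ≈ 195.242.

195.242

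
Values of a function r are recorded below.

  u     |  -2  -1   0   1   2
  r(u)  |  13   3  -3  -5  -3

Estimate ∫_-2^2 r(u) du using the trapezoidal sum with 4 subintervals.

0

Δu = 1.
T_4 = (1/2)·[13 + 2·3 + 2·(-3) + 2·(-5) + (-3)] = 0.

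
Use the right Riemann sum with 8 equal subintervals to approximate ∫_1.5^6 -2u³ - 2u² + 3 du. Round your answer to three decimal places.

-918.119

Δu = (6 − 1.5)/8 = 0.5625.
Right endpoints: 2.0625, 2.625, 3.1875, 3.75, 4.3125, 4.875, 5.4375, 6.
f(2.0625) = -47217/2048, f(2.625) = -46.95703125, f(3.1875) = -168123/2048, f(3.75) = -130.59375, f(4.3125) = -398541/2048, f(4.875) = -276.24609375, f(5.4375) = -773463/2048, f(6) = -501.
Sum = Δu · [f(2.0625) + f(2.625) + f(3.1875) + ...].
Sum ≈ -918.119.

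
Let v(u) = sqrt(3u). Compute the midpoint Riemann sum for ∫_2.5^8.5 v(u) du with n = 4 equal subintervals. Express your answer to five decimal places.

24.07405

Δu = (8.5 − 2.5)/4 = 1.5.
Midpoints: 3.25, 4.75, 6.25, 7.75.
v(3.25) ≈ 3.12250, v(4.75) ≈ 3.77492, v(6.25) ≈ 4.33013, v(7.75) ≈ 4.82183.
Sum = Δu · [v(3.25) + v(4.75) + v(6.25) + v(7.75)].
Sum ≈ 24.07405.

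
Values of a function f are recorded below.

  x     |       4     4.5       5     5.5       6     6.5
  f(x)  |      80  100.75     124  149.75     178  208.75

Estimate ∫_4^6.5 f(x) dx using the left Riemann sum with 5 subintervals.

316.25

Δx = 0.5.
Sum = 0.5·[80 + 100.75 + 124 + 149.75 + 178] = 316.25.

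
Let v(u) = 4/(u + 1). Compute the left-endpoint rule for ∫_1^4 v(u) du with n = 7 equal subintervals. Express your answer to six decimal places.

Δu = (4 − 1)/7 = 3/7.
Left endpoints: 1, 10/7, 13/7, 16/7, 19/7, 22/7, 25/7.
v(1) = 2, v(10/7) = 28/17, v(13/7) = 1.4, v(16/7) = 28/23, v(19/7) = 14/13, v(22/7) = 28/29, v(25/7) = 0.875.
Sum = Δu · [v(1) + v(10/7) + v(13/7) + ...].
Sum ≈ 3.935096.

3.935096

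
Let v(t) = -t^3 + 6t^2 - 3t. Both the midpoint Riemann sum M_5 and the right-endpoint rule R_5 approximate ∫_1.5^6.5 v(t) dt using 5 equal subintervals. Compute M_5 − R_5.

M_5 = 40.
R_5 = 9.375.
M_5 − R_5 = 30.625.

30.625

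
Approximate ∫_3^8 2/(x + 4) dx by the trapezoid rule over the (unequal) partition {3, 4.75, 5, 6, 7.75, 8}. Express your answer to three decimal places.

Subinterval widths: 1.75, 0.25, 1, 1.75, 0.25.
f(3) = 2/7, f(4.75) = 8/35, f(5) = 2/9, f(6) = 0.2, f(7.75) = 8/47, f(8) = 1/6.
On each subinterval the trapezoid contributes (Δx_i/2)·[f(x_{i-1}) + f(x_i)].
Sum ≈ 1.084.

1.084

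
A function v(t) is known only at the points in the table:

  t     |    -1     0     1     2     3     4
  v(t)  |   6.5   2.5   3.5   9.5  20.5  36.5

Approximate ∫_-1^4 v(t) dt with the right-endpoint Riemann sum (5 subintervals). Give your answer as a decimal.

Δt = 1.
Sum = 1·[2.5 + 3.5 + 9.5 + 20.5 + 36.5] = 72.5.

72.5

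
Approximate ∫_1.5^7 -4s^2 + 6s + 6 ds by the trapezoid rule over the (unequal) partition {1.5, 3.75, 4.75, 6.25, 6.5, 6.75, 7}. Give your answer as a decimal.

-290.125

Subinterval widths: 2.25, 1, 1.5, 0.25, 0.25, 0.25.
f(1.5) = 6, f(3.75) = -27.75, f(4.75) = -55.75, f(6.25) = -112.75, f(6.5) = -124, f(6.75) = -135.75, f(7) = -148.
On each subinterval the trapezoid contributes (Δs_i/2)·[f(s_{i-1}) + f(s_i)].
Sum = -290.125.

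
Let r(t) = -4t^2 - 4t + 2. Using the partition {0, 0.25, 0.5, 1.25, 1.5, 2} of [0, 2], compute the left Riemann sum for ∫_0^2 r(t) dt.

Subinterval widths: 0.25, 0.25, 0.75, 0.25, 0.5.
Left endpoints: 0, 0.25, 0.5, 1.25, 1.5.
r(0) = 2, r(0.25) = 0.75, r(0.5) = -1, r(1.25) = -9.25, r(1.5) = -13.
Sum = Σ Δt_i · r(t_i).
Sum = -8.875.

-8.875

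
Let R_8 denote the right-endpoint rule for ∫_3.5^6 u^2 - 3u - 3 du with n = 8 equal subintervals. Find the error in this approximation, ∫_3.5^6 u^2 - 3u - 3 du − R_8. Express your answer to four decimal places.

Exact integral: ∫_3.5^6 f(u) du ≈ 14.583333.
R_8 ≈ 17.163086.
Error ≈ 14.583333 − 17.163086 ≈ -2.5798.

-2.5798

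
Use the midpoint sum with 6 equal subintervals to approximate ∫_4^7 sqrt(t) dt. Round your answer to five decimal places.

7.01414

Δt = (7 − 4)/6 = 0.5.
Midpoints: 4.25, 4.75, 5.25, 5.75, 6.25, 6.75.
f(4.25) ≈ 2.06155, f(4.75) ≈ 2.17945, f(5.25) ≈ 2.29129, f(5.75) ≈ 2.39792, f(6.25) ≈ 2.50000, f(6.75) ≈ 2.59808.
Sum = Δt · [f(4.25) + f(4.75) + f(5.25) + ...].
Sum ≈ 7.01414.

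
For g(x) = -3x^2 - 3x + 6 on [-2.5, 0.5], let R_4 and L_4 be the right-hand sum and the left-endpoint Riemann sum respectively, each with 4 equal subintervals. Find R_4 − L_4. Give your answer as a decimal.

6.75

R_4 = 13.78125.
L_4 = 7.03125.
R_4 − L_4 = 6.75.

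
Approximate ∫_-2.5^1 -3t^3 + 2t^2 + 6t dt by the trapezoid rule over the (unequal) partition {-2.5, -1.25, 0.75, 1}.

Subinterval widths: 1.25, 2, 0.25.
f(-2.5) = 44.375, f(-1.25) = 1.484375, f(0.75) = 4.359375, f(1) = 5.
On each subinterval the trapezoid contributes (Δt_i/2)·[f(t_{i-1}) + f(t_i)].
Sum = 35.67578125.

35.67578125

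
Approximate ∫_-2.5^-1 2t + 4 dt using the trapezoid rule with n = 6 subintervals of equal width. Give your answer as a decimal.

Δt = (-1 − (-2.5))/6 = 0.25.
f(-2.5) = -1, f(-2.25) = -0.5, f(-2) = 0, f(-1.75) = 0.5, f(-1.5) = 1, f(-1.25) = 1.5, f(-1) = 2.
T_6 = (Δt/2)·[f(t_0) + 2f(t_1) + ... + 2f(t_{5}) + f(t_6)].
Sum = 0.75.

0.75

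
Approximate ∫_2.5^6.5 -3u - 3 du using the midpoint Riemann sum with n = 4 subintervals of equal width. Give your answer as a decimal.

Δu = (6.5 − 2.5)/4 = 1.
Midpoints: 3, 4, 5, 6.
f(3) = -12, f(4) = -15, f(5) = -18, f(6) = -21.
Sum = Δu · [f(3) + f(4) + f(5) + f(6)].
Sum = -66.

-66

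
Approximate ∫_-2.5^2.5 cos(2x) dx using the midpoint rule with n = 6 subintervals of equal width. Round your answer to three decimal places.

-1.080

Δx = (2.5 − (-2.5))/6 = 5/6.
Midpoints: -25/12, -1.25, -5/12, 5/12, 1.25, 25/12.
f(-25/12) ≈ -0.519, f(-1.25) ≈ -0.801, f(-5/12) ≈ 0.672, f(5/12) ≈ 0.672, f(1.25) ≈ -0.801, f(25/12) ≈ -0.519.
Sum = Δx · [f(-25/12) + f(-1.25) + f(-5/12) + ...].
Sum ≈ -1.080.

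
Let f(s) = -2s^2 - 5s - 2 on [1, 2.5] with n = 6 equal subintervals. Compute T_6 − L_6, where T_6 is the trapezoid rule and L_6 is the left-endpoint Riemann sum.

T_6 = -25.90625.
L_6 = -23.65625.
T_6 − L_6 = -2.25.

-2.25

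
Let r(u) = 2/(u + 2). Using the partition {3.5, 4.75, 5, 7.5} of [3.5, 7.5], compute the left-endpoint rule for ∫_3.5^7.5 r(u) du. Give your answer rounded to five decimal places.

1.24291

Subinterval widths: 1.25, 0.25, 2.5.
Left endpoints: 3.5, 4.75, 5.
r(3.5) = 4/11, r(4.75) = 8/27, r(5) = 2/7.
Sum = Σ Δu_i · r(u_i).
Sum ≈ 1.24291.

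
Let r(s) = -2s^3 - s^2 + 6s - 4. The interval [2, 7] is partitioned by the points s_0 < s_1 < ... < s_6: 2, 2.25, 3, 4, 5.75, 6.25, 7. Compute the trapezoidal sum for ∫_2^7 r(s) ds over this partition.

Subinterval widths: 0.25, 0.75, 1, 1.75, 0.5, 0.75.
r(2) = -12, r(2.25) = -18.34375, r(3) = -49, r(4) = -124, r(5.75) = -382.78125, r(6.25) = -493.84375, r(7) = -697.
On each subinterval the trapezoid contributes (Δs_i/2)·[r(s_{i-1}) + r(s_i)].
Sum = -1224.703125.

-1224.703125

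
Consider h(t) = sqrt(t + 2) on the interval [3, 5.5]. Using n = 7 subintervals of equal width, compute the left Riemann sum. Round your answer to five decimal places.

6.14933

Δt = (5.5 − 3)/7 = 5/14.
Left endpoints: 3, 47/14, 26/7, 57/14, 31/7, 67/14, 36/7.
h(3) ≈ 2.23607, h(47/14) ≈ 2.31455, h(26/7) ≈ 2.39046, h(57/14) ≈ 2.46403, h(31/7) ≈ 2.53546, h(67/14) ≈ 2.60494, h(36/7) ≈ 2.67261.
Sum = Δt · [h(3) + h(47/14) + h(26/7) + ...].
Sum ≈ 6.14933.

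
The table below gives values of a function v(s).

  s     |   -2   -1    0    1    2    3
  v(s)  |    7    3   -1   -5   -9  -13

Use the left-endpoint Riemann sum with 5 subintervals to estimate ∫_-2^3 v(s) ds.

-5

Δs = 1.
Sum = 1·[7 + 3 + (-1) + (-5) + (-9)] = -5.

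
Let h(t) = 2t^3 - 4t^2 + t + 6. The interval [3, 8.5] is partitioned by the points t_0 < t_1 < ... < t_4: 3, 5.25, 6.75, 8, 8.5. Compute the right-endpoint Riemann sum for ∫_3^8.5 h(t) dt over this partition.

Subinterval widths: 2.25, 1.5, 1.25, 0.5.
Right endpoints: 5.25, 6.75, 8, 8.5.
h(5.25) = 190.40625, h(6.75) = 445.59375, h(8) = 782, h(8.5) = 953.75.
Sum = Σ Δt_i · h(t_i).
Sum = 2551.1796875.

2551.1796875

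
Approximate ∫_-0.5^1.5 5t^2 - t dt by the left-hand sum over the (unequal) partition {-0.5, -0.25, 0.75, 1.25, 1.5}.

3.671875

Subinterval widths: 0.25, 1, 0.5, 0.25.
Left endpoints: -0.5, -0.25, 0.75, 1.25.
f(-0.5) = 1.75, f(-0.25) = 0.5625, f(0.75) = 2.0625, f(1.25) = 6.5625.
Sum = Σ Δt_i · f(t_i).
Sum = 3.671875.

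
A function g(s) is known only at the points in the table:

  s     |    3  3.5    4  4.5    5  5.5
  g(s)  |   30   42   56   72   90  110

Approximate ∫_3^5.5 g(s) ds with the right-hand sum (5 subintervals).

Δs = 0.5.
Sum = 0.5·[42 + 56 + 72 + 90 + 110] = 185.

185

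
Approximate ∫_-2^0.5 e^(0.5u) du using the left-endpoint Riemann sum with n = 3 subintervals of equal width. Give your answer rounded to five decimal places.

Δu = (0.5 − (-2))/3 = 5/6.
Left endpoints: -2, -7/6, -1/3.
f(-2) ≈ 0.36788, f(-7/6) ≈ 0.55804, f(-1/3) ≈ 0.84648.
Sum = Δu · [f(-2) + f(-7/6) + f(-1/3)].
Sum ≈ 1.47700.

1.47700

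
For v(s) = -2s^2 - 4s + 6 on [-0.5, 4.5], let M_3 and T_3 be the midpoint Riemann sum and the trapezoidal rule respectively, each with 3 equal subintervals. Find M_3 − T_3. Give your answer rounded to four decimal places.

6.9444

M_3 ≈ -68.518519.
T_3 ≈ -75.462963.
M_3 − T_3 ≈ 6.9444.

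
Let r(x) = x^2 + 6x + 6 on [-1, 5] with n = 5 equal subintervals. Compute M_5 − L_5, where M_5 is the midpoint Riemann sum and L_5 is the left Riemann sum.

M_5 = 149.28.
L_5 = 115.44.
M_5 − L_5 = 33.84.

33.84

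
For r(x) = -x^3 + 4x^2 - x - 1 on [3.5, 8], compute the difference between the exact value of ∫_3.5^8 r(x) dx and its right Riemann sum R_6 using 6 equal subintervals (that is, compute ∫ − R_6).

105.57421875

Exact integral: ∫_3.5^8 r(x) dx = -391.359375.
R_6 = -496.93359375.
Error = -391.359375 − (-496.93359375) = 105.57421875.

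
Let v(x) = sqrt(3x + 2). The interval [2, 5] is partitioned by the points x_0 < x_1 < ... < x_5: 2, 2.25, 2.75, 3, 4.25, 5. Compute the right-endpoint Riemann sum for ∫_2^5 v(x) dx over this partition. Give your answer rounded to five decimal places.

11.06249

Subinterval widths: 0.25, 0.5, 0.25, 1.25, 0.75.
Right endpoints: 2.25, 2.75, 3, 4.25, 5.
v(2.25) ≈ 2.95804, v(2.75) ≈ 3.20156, v(3) ≈ 3.31662, v(4.25) ≈ 3.84057, v(5) ≈ 4.12311.
Sum = Σ Δx_i · v(x_i).
Sum ≈ 11.06249.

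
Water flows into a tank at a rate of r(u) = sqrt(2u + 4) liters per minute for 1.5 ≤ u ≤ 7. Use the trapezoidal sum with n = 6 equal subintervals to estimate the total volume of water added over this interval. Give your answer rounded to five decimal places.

Δu = (7 − 1.5)/6 = 11/12.
r(1.5) ≈ 2.64575, r(29/12) ≈ 2.97209, r(10/3) ≈ 3.26599, r(4.25) ≈ 3.53553, r(31/6) ≈ 3.78594, r(73/12) ≈ 4.02078, r(7) ≈ 4.24264.
T_6 = (Δu/2)·[r(u_0) + 2r(u_1) + ... + 2r(u_{5}) + r(u_6)].
Sum ≈ 19.27248.

19.27248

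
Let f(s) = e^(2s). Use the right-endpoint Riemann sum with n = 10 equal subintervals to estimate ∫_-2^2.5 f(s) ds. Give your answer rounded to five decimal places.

112.52825

Δs = (2.5 − (-2))/10 = 0.45.
Right endpoints: -1.55, -1.1, -0.65, -0.2, 0.25, 0.7, 1.15, 1.6, 2.05, 2.5.
f(-1.55) ≈ 0.04505, f(-1.1) ≈ 0.11080, f(-0.65) ≈ 0.27253, f(-0.2) ≈ 0.67032, f(0.25) ≈ 1.64872, f(0.7) ≈ 4.05520, f(1.15) ≈ 9.97418, f(1.6) ≈ 24.53253, f(2.05) ≈ 60.34029, f(2.5) ≈ 148.41316.
Sum = Δs · [f(-1.55) + f(-1.1) + f(-0.65) + ...].
Sum ≈ 112.52825.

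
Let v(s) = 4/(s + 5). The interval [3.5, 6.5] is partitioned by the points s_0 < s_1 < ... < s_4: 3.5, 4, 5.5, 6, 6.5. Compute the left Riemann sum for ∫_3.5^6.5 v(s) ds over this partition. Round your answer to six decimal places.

1.274255

Subinterval widths: 0.5, 1.5, 0.5, 0.5.
Left endpoints: 3.5, 4, 5.5, 6.
v(3.5) = 8/17, v(4) = 4/9, v(5.5) = 8/21, v(6) = 4/11.
Sum = Σ Δs_i · v(s_i).
Sum ≈ 1.274255.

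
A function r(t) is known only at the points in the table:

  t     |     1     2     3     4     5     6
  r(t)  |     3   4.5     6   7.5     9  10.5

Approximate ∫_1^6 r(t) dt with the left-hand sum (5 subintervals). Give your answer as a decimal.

30

Δt = 1.
Sum = 1·[3 + 4.5 + 6 + 7.5 + 9] = 30.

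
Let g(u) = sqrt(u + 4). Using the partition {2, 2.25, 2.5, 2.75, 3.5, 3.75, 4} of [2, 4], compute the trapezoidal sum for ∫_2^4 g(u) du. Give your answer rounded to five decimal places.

5.28643

Subinterval widths: 0.25, 0.25, 0.25, 0.75, 0.25, 0.25.
g(2) ≈ 2.44949, g(2.25) ≈ 2.50000, g(2.5) ≈ 2.54951, g(2.75) ≈ 2.59808, g(3.5) ≈ 2.73861, g(3.75) ≈ 2.78388, g(4) ≈ 2.82843.
On each subinterval the trapezoid contributes (Δu_i/2)·[g(u_{i-1}) + g(u_i)].
Sum ≈ 5.28643.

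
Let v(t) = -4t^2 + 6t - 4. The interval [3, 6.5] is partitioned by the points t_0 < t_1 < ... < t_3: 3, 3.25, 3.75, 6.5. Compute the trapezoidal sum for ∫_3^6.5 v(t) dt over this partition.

-258.375

Subinterval widths: 0.25, 0.5, 2.75.
v(3) = -22, v(3.25) = -26.75, v(3.75) = -37.75, v(6.5) = -134.
On each subinterval the trapezoid contributes (Δt_i/2)·[v(t_{i-1}) + v(t_i)].
Sum = -258.375.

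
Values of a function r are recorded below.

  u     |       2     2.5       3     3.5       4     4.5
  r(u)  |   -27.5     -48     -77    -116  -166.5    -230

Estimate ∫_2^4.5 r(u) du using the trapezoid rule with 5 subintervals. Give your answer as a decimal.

-268.125

Δu = 0.5.
T_5 = (0.5/2)·[(-27.5) + 2·(-48) + 2·(-77) + 2·(-116) + 2·(-166.5) + (-230)] = -268.125.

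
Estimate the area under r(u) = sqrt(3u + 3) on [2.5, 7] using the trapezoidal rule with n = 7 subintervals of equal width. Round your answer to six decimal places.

18.561635

Δu = (7 − 2.5)/7 = 9/14.
r(2.5) ≈ 3.240370, r(22/7) ≈ 3.525418, r(53/14) ≈ 3.789082, r(31/7) ≈ 4.035556, r(71/14) ≈ 4.267820, r(40/7) ≈ 4.488079, r(89/14) ≈ 4.698024, r(7) ≈ 4.898979.
T_7 = (Δu/2)·[r(u_0) + 2r(u_1) + ... + 2r(u_{6}) + r(u_7)].
Sum ≈ 18.561635.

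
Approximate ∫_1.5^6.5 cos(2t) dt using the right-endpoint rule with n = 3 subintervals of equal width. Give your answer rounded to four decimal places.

1.5588

Δt = (6.5 − 1.5)/3 = 5/3.
Right endpoints: 19/6, 29/6, 6.5.
f(19/6) ≈ 0.9987, f(29/6) ≈ -0.9709, f(6.5) ≈ 0.9074.
Sum = Δt · [f(19/6) + f(29/6) + f(6.5)].
Sum ≈ 1.5588.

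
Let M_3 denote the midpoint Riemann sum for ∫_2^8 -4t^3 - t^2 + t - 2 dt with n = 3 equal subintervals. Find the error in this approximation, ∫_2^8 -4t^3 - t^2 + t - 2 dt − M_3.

-122

Exact integral: ∫_2^8 f(t) dt = -4230.
M_3 = -4108.
Error = -4230 − (-4108) = -122.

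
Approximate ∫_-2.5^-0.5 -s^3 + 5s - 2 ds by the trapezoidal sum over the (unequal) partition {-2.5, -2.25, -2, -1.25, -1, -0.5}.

Subinterval widths: 0.25, 0.25, 0.75, 0.25, 0.5.
f(-2.5) = 1.125, f(-2.25) = -1.859375, f(-2) = -4, f(-1.25) = -6.296875, f(-1) = -6, f(-0.5) = -4.375.
On each subinterval the trapezoid contributes (Δs_i/2)·[f(s_{i-1}) + f(s_i)].
Sum = -8.81640625.

-8.81640625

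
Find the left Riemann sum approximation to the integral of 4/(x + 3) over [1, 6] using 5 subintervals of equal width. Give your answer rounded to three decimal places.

Δx = (6 − 1)/5 = 1.
Left endpoints: 1, 2, 3, 4, 5.
f(1) = 1, f(2) = 0.8, f(3) = 2/3, f(4) = 4/7, f(5) = 0.5.
Sum = Δx · [f(1) + f(2) + f(3) + f(4) + f(5)].
Sum ≈ 3.538.

3.538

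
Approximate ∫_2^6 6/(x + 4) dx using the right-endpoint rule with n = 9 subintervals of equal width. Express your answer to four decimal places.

2.9778

Δx = (6 − 2)/9 = 4/9.
Right endpoints: 22/9, 26/9, 10/3, 34/9, 38/9, 14/3, 46/9, 50/9, 6.
f(22/9) = 27/29, f(26/9) = 27/31, f(10/3) = 9/11, f(34/9) = 27/35, f(38/9) = 27/37, f(14/3) = 9/13, f(46/9) = 27/41, f(50/9) = 27/43, f(6) = 0.6.
Sum = Δx · [f(22/9) + f(26/9) + f(10/3) + ...].
Sum ≈ 2.9778.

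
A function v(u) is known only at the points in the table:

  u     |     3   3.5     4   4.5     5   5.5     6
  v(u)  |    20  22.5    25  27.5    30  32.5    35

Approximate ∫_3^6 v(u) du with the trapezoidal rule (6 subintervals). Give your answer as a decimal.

Δu = 0.5.
T_6 = (0.5/2)·[20 + 2·22.5 + 2·25 + 2·27.5 + 2·30 + 2·32.5 + 35] = 82.5.

82.5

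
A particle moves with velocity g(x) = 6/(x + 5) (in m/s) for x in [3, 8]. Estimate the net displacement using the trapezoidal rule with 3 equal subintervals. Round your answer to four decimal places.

2.9265

Δx = (8 − 3)/3 = 5/3.
g(3) = 0.75, g(14/3) = 18/29, g(19/3) = 9/17, g(8) = 6/13.
T_3 = (Δx/2)·[g(x_0) + 2g(x_1) + 2g(x_2) + g(x_3)].
Sum ≈ 2.9265.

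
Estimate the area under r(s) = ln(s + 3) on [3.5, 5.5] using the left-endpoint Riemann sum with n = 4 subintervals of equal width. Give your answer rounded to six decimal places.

Δs = (5.5 − 3.5)/4 = 0.5.
Left endpoints: 3.5, 4, 4.5, 5.
r(3.5) ≈ 1.871802, r(4) ≈ 1.945910, r(4.5) ≈ 2.014903, r(5) ≈ 2.079442.
Sum = Δs · [r(3.5) + r(4) + r(4.5) + r(5)].
Sum ≈ 3.956028.

3.956028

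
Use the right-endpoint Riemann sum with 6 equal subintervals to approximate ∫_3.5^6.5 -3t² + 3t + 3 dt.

Δt = (6.5 − 3.5)/6 = 0.5.
Right endpoints: 4, 4.5, 5, 5.5, 6, 6.5.
f(4) = -33, f(4.5) = -44.25, f(5) = -57, f(5.5) = -71.25, f(6) = -87, f(6.5) = -104.25.
Sum = Δt · [f(4) + f(4.5) + f(5) + ...].
Sum = -198.375.

-198.375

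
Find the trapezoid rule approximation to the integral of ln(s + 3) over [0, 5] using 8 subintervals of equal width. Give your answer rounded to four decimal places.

8.3329

Δs = (5 − 0)/8 = 0.625.
f(0) ≈ 1.0986, f(0.625) ≈ 1.2879, f(1.25) ≈ 1.4469, f(1.875) ≈ 1.5841, f(2.5) ≈ 1.7047, f(3.125) ≈ 1.8124, f(3.75) ≈ 1.9095, f(4.375) ≈ 1.9981, f(5) ≈ 2.0794.
T_8 = (Δs/2)·[f(s_0) + 2f(s_1) + ... + 2f(s_{7}) + f(s_8)].
Sum ≈ 8.3329.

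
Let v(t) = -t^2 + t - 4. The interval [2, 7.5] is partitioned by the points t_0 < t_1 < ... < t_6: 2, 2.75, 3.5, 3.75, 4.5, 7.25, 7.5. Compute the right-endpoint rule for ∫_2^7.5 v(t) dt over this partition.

-183.359375

Subinterval widths: 0.75, 0.75, 0.25, 0.75, 2.75, 0.25.
Right endpoints: 2.75, 3.5, 3.75, 4.5, 7.25, 7.5.
v(2.75) = -8.8125, v(3.5) = -12.75, v(3.75) = -14.3125, v(4.5) = -19.75, v(7.25) = -49.3125, v(7.5) = -52.75.
Sum = Σ Δt_i · v(t_i).
Sum = -183.359375.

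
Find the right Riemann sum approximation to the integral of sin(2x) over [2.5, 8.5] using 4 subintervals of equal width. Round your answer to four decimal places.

Δx = (8.5 − 2.5)/4 = 1.5.
Right endpoints: 4, 5.5, 7, 8.5.
f(4) ≈ 0.9894, f(5.5) ≈ -1.0000, f(7) ≈ 0.9906, f(8.5) ≈ -0.9614.
Sum = Δx · [f(4) + f(5.5) + f(7) + f(8.5)].
Sum ≈ 0.0279.

0.0279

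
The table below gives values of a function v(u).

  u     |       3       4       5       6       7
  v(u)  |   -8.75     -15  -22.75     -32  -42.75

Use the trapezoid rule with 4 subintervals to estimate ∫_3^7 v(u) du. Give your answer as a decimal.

-95.5

Δu = 1.
T_4 = (1/2)·[(-8.75) + 2·(-15) + 2·(-22.75) + 2·(-32) + (-42.75)] = -95.5.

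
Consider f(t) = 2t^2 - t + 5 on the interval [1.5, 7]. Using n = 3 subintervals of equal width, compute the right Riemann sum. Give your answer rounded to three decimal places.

317.370

Δt = (7 − 1.5)/3 = 11/6.
Right endpoints: 10/3, 31/6, 7.
f(10/3) = 215/9, f(31/6) = 479/9, f(7) = 96.
Sum = Δt · [f(10/3) + f(31/6) + f(7)].
Sum ≈ 317.370.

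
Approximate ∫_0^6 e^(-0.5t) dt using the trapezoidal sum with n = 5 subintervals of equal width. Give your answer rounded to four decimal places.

1.9571

Δt = (6 − 0)/5 = 1.2.
f(0) ≈ 1.0000, f(1.2) ≈ 0.5488, f(2.4) ≈ 0.3012, f(3.6) ≈ 0.1653, f(4.8) ≈ 0.0907, f(6) ≈ 0.0498.
T_5 = (Δt/2)·[f(t_0) + 2f(t_1) + ... + 2f(t_{4}) + f(t_5)].
Sum ≈ 1.9571.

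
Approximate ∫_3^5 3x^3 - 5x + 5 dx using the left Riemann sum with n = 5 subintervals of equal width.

323.12

Δx = (5 − 3)/5 = 0.4.
Left endpoints: 3, 3.4, 3.8, 4.2, 4.6.
f(3) = 71, f(3.4) = 105.912, f(3.8) = 150.616, f(4.2) = 206.264, f(4.6) = 274.008.
Sum = Δx · [f(3) + f(3.4) + f(3.8) + f(4.2) + f(4.6)].
Sum = 323.12.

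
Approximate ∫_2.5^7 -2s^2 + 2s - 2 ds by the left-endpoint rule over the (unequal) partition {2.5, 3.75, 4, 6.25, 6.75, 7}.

Subinterval widths: 1.25, 0.25, 2.25, 0.5, 0.25.
Left endpoints: 2.5, 3.75, 4, 6.25, 6.75.
f(2.5) = -9.5, f(3.75) = -22.625, f(4) = -26, f(6.25) = -67.625, f(6.75) = -79.625.
Sum = Σ Δs_i · f(s_i).
Sum = -129.75.

-129.75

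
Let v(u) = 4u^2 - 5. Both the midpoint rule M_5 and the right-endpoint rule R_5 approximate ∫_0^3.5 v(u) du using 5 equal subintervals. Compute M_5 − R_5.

-18.865

M_5 = 39.095.
R_5 = 57.96.
M_5 − R_5 = -18.865.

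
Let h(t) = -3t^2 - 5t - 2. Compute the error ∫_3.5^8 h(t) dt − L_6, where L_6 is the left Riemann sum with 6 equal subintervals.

-65.390625

Exact integral: ∫_3.5^8 h(t) dt = -607.5.
L_6 = -542.109375.
Error = -607.5 − (-542.109375) = -65.390625.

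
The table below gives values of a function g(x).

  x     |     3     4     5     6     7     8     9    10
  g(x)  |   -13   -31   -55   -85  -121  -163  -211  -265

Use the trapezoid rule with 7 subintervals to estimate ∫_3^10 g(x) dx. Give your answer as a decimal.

-805

Δx = 1.
T_7 = (1/2)·[(-13) + 2·(-31) + 2·(-55) + 2·(-85) + 2·(-121) + 2·(-163) + 2·(-211) + (-265)] = -805.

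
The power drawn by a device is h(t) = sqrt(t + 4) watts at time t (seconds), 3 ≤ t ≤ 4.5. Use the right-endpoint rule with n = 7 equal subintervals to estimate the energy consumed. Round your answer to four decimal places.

4.2030

Δt = (4.5 − 3)/7 = 3/14.
Right endpoints: 45/14, 24/7, 51/14, 27/7, 57/14, 30/7, 4.5.
h(45/14) ≈ 2.6859, h(24/7) ≈ 2.7255, h(51/14) ≈ 2.7646, h(27/7) ≈ 2.8031, h(57/14) ≈ 2.8410, h(30/7) ≈ 2.8785, h(4.5) ≈ 2.9155.
Sum = Δt · [h(45/14) + h(24/7) + h(51/14) + ...].
Sum ≈ 4.2030.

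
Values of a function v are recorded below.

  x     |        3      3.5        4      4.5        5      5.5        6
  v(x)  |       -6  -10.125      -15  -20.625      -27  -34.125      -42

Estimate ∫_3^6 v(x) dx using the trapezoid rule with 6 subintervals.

-65.4375

Δx = 0.5.
T_6 = (0.5/2)·[(-6) + 2·(-10.125) + 2·(-15) + 2·(-20.625) + 2·(-27) + 2·(-34.125) + (-42)] = -65.4375.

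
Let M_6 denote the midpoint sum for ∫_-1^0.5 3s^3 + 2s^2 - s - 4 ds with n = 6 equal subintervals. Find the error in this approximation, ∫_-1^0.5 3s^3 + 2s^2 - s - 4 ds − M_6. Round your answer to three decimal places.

-0.002

Exact integral: ∫_-1^0.5 f(s) ds = -5.578125.
M_6 ≈ -5.57617.
Error ≈ -5.578125 − (-5.57617) ≈ -0.002.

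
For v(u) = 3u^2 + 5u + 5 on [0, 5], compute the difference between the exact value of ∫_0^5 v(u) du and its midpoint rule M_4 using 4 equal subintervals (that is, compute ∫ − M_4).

Exact integral: ∫_0^5 v(u) du = 212.5.
M_4 = 210.546875.
Error = 212.5 − 210.546875 = 1.953125.

1.953125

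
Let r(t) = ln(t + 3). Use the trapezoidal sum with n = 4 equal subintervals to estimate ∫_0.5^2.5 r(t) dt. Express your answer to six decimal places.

Δt = (2.5 − 0.5)/4 = 0.5.
r(0.5) ≈ 1.252763, r(1) ≈ 1.386294, r(1.5) ≈ 1.504077, r(2) ≈ 1.609438, r(2.5) ≈ 1.704748.
T_4 = (Δt/2)·[r(t_0) + 2r(t_1) + 2r(t_2) + 2r(t_3) + r(t_4)].
Sum ≈ 2.989283.

2.989283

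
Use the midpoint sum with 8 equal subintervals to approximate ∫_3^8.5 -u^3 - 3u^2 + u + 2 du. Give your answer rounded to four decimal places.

-1824.8788

Δu = (8.5 − 3)/8 = 0.6875.
Midpoints: 3.34375, 4.03125, 4.71875, 5.40625, 6.09375, 6.78125, 7.46875, 8.15625.
f(3.34375) = -2149043/32768, f(4.03125) = -3546593/32768, f(4.71875) = -5411687/32768, f(5.40625) = -7808213/32768, f(6.09375) = -10800059/32768, f(6.78125) = -14451113/32768, f(7.46875) = -18825263/32768, f(8.15625) = -23986397/32768.
Sum = Δu · [f(3.34375) + f(4.03125) + f(4.71875) + ...].
Sum ≈ -1824.8788.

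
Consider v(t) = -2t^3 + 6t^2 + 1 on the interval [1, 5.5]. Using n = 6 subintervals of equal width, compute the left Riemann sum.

-69.2578125

Δt = (5.5 − 1)/6 = 0.75.
Left endpoints: 1, 1.75, 2.5, 3.25, 4, 4.75.
v(1) = 5, v(1.75) = 8.65625, v(2.5) = 7.25, v(3.25) = -4.28125, v(4) = -31, v(4.75) = -77.96875.
Sum = Δt · [v(1) + v(1.75) + v(2.5) + ...].
Sum = -69.2578125.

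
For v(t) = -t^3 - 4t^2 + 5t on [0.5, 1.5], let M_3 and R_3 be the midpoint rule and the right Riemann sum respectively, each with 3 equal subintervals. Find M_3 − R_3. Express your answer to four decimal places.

1.2361

M_3 ≈ -0.518519.
R_3 ≈ -1.754630.
M_3 − R_3 ≈ 1.2361.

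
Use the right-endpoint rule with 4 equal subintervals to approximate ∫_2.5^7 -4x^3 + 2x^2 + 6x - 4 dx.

Δx = (7 − 2.5)/4 = 1.125.
Right endpoints: 3.625, 4.75, 5.875, 7.
f(3.625) = -146.5078125, f(4.75) = -359.0625, f(5.875) = -710.8359375, f(7) = -1236.
Sum = Δx · [f(3.625) + f(4.75) + f(5.875) + f(7)].
Sum = -2758.95703125.

-2758.95703125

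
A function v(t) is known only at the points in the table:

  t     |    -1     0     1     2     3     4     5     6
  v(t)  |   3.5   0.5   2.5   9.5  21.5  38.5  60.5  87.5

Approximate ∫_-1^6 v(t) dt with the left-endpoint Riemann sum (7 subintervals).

Δt = 1.
Sum = 1·[3.5 + 0.5 + 2.5 + 9.5 + 21.5 + 38.5 + 60.5] = 136.5.

136.5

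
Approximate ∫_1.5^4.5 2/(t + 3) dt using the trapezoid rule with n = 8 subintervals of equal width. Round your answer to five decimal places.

1.02239

Δt = (4.5 − 1.5)/8 = 0.375.
f(1.5) = 4/9, f(1.875) = 16/39, f(2.25) = 8/21, f(2.625) = 16/45, f(3) = 1/3, f(3.375) = 16/51, f(3.75) = 8/27, f(4.125) = 16/57, f(4.5) = 4/15.
T_8 = (Δt/2)·[f(t_0) + 2f(t_1) + ... + 2f(t_{7}) + f(t_8)].
Sum ≈ 1.02239.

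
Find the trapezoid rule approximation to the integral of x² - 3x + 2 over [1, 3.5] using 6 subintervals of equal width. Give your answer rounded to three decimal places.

2.156

Δx = (3.5 − 1)/6 = 5/12.
f(1) = 0, f(17/12) = -35/144, f(11/6) = -5/36, f(2.25) = 0.3125, f(8/3) = 10/9, f(37/12) = 325/144, f(3.5) = 3.75.
T_6 = (Δx/2)·[f(x_0) + 2f(x_1) + ... + 2f(x_{5}) + f(x_6)].
Sum ≈ 2.156.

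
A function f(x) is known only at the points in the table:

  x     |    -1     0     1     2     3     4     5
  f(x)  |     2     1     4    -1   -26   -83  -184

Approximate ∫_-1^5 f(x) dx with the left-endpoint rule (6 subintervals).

Δx = 1.
Sum = 1·[2 + 1 + 4 + (-1) + (-26) + (-83)] = -103.

-103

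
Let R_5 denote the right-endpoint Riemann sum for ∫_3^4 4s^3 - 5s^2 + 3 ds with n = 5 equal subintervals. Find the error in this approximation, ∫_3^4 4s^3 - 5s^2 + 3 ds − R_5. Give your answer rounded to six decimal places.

-11.546667

Exact integral: ∫_3^4 f(s) ds ≈ 116.33333333.
R_5 = 127.88.
Error ≈ 116.33333333 − 127.88 ≈ -11.546667.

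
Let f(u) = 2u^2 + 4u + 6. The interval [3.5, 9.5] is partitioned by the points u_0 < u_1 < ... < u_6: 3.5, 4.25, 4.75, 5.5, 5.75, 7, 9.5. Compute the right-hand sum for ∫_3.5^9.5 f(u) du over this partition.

895.8125

Subinterval widths: 0.75, 0.5, 0.75, 0.25, 1.25, 2.5.
Right endpoints: 4.25, 4.75, 5.5, 5.75, 7, 9.5.
f(4.25) = 59.125, f(4.75) = 70.125, f(5.5) = 88.5, f(5.75) = 95.125, f(7) = 132, f(9.5) = 224.5.
Sum = Σ Δu_i · f(u_i).
Sum = 895.8125.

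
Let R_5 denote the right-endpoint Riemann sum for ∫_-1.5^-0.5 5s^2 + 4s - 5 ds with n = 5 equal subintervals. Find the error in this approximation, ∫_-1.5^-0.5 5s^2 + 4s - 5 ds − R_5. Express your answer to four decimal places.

0.5667

Exact integral: ∫_-1.5^-0.5 f(s) ds ≈ -3.583333.
R_5 = -4.15.
Error ≈ -3.583333 − (-4.15) ≈ 0.5667.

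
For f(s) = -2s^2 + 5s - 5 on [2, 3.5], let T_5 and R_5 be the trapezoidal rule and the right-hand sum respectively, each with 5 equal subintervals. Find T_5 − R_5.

1.35

T_5 = -10.17.
R_5 = -11.52.
T_5 − R_5 = 1.35.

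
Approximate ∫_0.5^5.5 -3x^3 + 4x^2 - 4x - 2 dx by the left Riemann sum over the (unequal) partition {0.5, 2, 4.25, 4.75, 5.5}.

Subinterval widths: 1.5, 2.25, 0.5, 0.75.
Left endpoints: 0.5, 2, 4.25, 4.75.
f(0.5) = -3.375, f(2) = -18, f(4.25) = -177.046875, f(4.75) = -252.265625.
Sum = Σ Δx_i · f(x_i).
Sum = -323.28515625.

-323.28515625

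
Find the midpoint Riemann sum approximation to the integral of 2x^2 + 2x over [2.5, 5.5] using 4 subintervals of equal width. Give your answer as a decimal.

Δx = (5.5 − 2.5)/4 = 0.75.
Midpoints: 2.875, 3.625, 4.375, 5.125.
f(2.875) = 22.28125, f(3.625) = 33.53125, f(4.375) = 47.03125, f(5.125) = 62.78125.
Sum = Δx · [f(2.875) + f(3.625) + f(4.375) + f(5.125)].
Sum = 124.21875.

124.21875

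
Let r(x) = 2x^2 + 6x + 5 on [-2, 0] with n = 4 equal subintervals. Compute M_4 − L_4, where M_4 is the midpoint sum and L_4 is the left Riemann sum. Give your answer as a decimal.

M_4 = 3.25.
L_4 = 2.5.
M_4 − L_4 = 0.75.

0.75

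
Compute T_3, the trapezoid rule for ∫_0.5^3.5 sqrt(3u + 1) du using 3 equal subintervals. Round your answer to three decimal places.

Δu = (3.5 − 0.5)/3 = 1.
f(0.5) ≈ 1.581, f(1.5) ≈ 2.345, f(2.5) ≈ 2.915, f(3.5) ≈ 3.391.
T_3 = (Δu/2)·[f(u_0) + 2f(u_1) + 2f(u_2) + f(u_3)].
Sum ≈ 7.747.

7.747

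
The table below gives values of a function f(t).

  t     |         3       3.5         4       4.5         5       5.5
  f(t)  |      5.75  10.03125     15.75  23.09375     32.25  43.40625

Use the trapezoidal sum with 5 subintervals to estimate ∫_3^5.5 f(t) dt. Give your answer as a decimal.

Δt = 0.5.
T_5 = (0.5/2)·[5.75 + 2·10.03125 + 2·15.75 + 2·23.09375 + 2·32.25 + 43.40625] = 52.8515625.

52.8515625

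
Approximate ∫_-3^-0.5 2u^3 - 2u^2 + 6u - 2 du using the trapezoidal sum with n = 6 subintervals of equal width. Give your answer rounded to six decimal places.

Δu = (-0.5 − (-3))/6 = 5/12.
f(-3) = -92, f(-31/12) = -56443/864, f(-13/6) = -4831/108, f(-1.75) = -29.34375, f(-4/3) = -494/27, f(-11/12) = -9263/864, f(-0.5) = -5.75.
T_6 = (Δu/2)·[f(u_0) + 2f(u_1) + ... + 2f(u_{5}) + f(u_6)].
Sum ≈ -90.539641.

-90.539641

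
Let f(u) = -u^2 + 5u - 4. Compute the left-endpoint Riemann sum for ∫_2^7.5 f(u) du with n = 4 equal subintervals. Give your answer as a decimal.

-14.05078125

Δu = (7.5 − 2)/4 = 1.375.
Left endpoints: 2, 3.375, 4.75, 6.125.
f(2) = 2, f(3.375) = 1.484375, f(4.75) = -2.8125, f(6.125) = -10.890625.
Sum = Δu · [f(2) + f(3.375) + f(4.75) + f(6.125)].
Sum = -14.05078125.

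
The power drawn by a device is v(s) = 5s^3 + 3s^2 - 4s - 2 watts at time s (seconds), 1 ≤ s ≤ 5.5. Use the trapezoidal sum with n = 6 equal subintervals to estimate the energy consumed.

1262.28515625

Δs = (5.5 − 1)/6 = 0.75.
v(1) = 2, v(1.75) = 26.984375, v(2.5) = 84.875, v(3.25) = 188.328125, v(4) = 350, v(4.75) = 582.546875, v(5.5) = 898.625.
T_6 = (Δs/2)·[v(s_0) + 2v(s_1) + ... + 2v(s_{5}) + v(s_6)].
Sum = 1262.28515625.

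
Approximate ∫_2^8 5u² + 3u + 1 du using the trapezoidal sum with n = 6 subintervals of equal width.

941

Δu = (8 − 2)/6 = 1.
f(2) = 27, f(3) = 55, f(4) = 93, f(5) = 141, f(6) = 199, f(7) = 267, f(8) = 345.
T_6 = (Δu/2)·[f(u_0) + 2f(u_1) + ... + 2f(u_{5}) + f(u_6)].
Sum = 941.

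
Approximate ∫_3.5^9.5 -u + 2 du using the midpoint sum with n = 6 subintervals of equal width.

Δu = (9.5 − 3.5)/6 = 1.
Midpoints: 4, 5, 6, 7, 8, 9.
f(4) = -2, f(5) = -3, f(6) = -4, f(7) = -5, f(8) = -6, f(9) = -7.
Sum = Δu · [f(4) + f(5) + f(6) + ...].
Sum = -27.

-27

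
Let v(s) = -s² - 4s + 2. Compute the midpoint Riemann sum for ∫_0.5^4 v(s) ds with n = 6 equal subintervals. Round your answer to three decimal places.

Δs = (4 − 0.5)/6 = 7/12.
Midpoints: 19/24, 1.375, 47/24, 61/24, 3.125, 89/24.
v(19/24) = -1033/576, v(1.375) = -5.390625, v(47/24) = -5569/576, v(61/24) = -8425/576, v(3.125) = -20.265625, v(89/24) = -15313/576.
Sum = Δs · [v(19/24) + v(1.375) + v(47/24) + ...].
Sum ≈ -45.692.

-45.692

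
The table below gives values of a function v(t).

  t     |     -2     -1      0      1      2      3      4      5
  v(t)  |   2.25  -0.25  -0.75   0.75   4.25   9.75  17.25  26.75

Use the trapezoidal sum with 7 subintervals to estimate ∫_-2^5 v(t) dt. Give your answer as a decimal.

Δt = 1.
T_7 = (1/2)·[2.25 + 2·(-0.25) + 2·(-0.75) + 2·0.75 + 2·4.25 + 2·9.75 + 2·17.25 + 26.75] = 45.5.

45.5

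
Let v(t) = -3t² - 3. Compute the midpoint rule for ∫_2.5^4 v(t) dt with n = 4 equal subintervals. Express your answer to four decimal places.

Δt = (4 − 2.5)/4 = 0.375.
Midpoints: 2.6875, 3.0625, 3.4375, 3.8125.
v(2.6875) = -24.66796875, v(3.0625) = -31.13671875, v(3.4375) = -38.44921875, v(3.8125) = -46.60546875.
Sum = Δt · [v(2.6875) + v(3.0625) + v(3.4375) + v(3.8125)].
Sum ≈ -52.8223.

-52.8223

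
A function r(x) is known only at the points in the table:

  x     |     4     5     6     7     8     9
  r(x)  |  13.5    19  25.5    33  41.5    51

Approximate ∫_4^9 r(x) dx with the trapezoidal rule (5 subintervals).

151.25

Δx = 1.
T_5 = (1/2)·[13.5 + 2·19 + 2·25.5 + 2·33 + 2·41.5 + 51] = 151.25.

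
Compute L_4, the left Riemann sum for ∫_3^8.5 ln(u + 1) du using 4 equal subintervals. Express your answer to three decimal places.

Δu = (8.5 − 3)/4 = 1.375.
Left endpoints: 3, 4.375, 5.75, 7.125.
f(3) ≈ 1.386, f(4.375) ≈ 1.682, f(5.75) ≈ 1.910, f(7.125) ≈ 2.095.
Sum = Δu · [f(3) + f(4.375) + f(5.75) + f(7.125)].
Sum ≈ 9.725.

9.725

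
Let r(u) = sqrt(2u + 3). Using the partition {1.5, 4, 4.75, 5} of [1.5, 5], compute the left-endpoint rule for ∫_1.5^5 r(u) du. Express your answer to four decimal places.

9.4951

Subinterval widths: 2.5, 0.75, 0.25.
Left endpoints: 1.5, 4, 4.75.
r(1.5) ≈ 2.4495, r(4) ≈ 3.3166, r(4.75) ≈ 3.5355.
Sum = Σ Δu_i · r(u_i).
Sum ≈ 9.4951.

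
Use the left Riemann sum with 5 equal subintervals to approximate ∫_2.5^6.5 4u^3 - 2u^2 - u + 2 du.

Δu = (6.5 − 2.5)/5 = 0.8.
Left endpoints: 2.5, 3.3, 4.1, 4.9, 5.7.
f(2.5) = 49.5, f(3.3) = 120.668, f(4.1) = 239.964, f(4.9) = 419.676, f(5.7) = 672.092.
Sum = Δu · [f(2.5) + f(3.3) + f(4.1) + f(4.9) + f(5.7)].
Sum = 1201.52.

1201.52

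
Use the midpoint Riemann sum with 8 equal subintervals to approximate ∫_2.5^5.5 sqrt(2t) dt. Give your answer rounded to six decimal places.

8.435030

Δt = (5.5 − 2.5)/8 = 0.375.
Midpoints: 2.6875, 3.0625, 3.4375, 3.8125, 4.1875, 4.5625, 4.9375, 5.3125.
f(2.6875) ≈ 2.318405, f(3.0625) ≈ 2.474874, f(3.4375) ≈ 2.622022, f(3.8125) ≈ 2.761340, f(4.1875) ≈ 2.893959, f(4.5625) ≈ 3.020761, f(4.9375) ≈ 3.142451, f(5.3125) ≈ 3.259601.
Sum = Δt · [f(2.6875) + f(3.0625) + f(3.4375) + ...].
Sum ≈ 8.435030.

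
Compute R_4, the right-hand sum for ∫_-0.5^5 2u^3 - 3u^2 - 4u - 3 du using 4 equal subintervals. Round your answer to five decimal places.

245.41602

Δu = (5 − (-0.5))/4 = 1.375.
Right endpoints: 0.875, 2.25, 3.625, 5.
f(0.875) = -7.45703125, f(2.25) = -4.40625, f(3.625) = 38.34765625, f(5) = 152.
Sum = Δu · [f(0.875) + f(2.25) + f(3.625) + f(5)].
Sum ≈ 245.41602.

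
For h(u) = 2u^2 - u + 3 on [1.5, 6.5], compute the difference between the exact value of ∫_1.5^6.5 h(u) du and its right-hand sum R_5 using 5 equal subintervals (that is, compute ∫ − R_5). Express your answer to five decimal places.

Exact integral: ∫_1.5^6.5 h(u) du ≈ 175.8333333.
R_5 = 215.
Error ≈ 175.8333333 − 215 ≈ -39.16667.

-39.16667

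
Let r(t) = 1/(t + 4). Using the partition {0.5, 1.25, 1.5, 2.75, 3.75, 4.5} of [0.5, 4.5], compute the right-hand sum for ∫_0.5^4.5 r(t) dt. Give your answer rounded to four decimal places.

Subinterval widths: 0.75, 0.25, 1.25, 1, 0.75.
Right endpoints: 1.25, 1.5, 2.75, 3.75, 4.5.
r(1.25) = 4/21, r(1.5) = 2/11, r(2.75) = 4/27, r(3.75) = 4/31, r(4.5) = 2/17.
Sum = Σ Δt_i · r(t_i).
Sum ≈ 0.5908.

0.5908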